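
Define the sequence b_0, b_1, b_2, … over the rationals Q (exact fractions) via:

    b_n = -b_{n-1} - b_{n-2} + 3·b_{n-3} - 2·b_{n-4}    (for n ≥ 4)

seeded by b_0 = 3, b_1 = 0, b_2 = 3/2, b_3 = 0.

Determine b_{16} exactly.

b_4 = -1·0 + -1·3/2 + 3·0 + -2·3 = -15/2
b_5 = -1·-15/2 + -1·0 + 3·3/2 + -2·0 = 12
b_6 = -1·12 + -1·-15/2 + 3·0 + -2·3/2 = -15/2
b_7 = -1·-15/2 + -1·12 + 3·-15/2 + -2·0 = -27
b_8 = -1·-27 + -1·-15/2 + 3·12 + -2·-15/2 = 171/2
b_9 = -1·171/2 + -1·-27 + 3·-15/2 + -2·12 = -105
b_10 = -1·-105 + -1·171/2 + 3·-27 + -2·-15/2 = -93/2
b_11 = -1·-93/2 + -1·-105 + 3·171/2 + -2·-27 = 462
b_12 = -1·462 + -1·-93/2 + 3·-105 + -2·171/2 = -1803/2
b_13 = -1·-1803/2 + -1·462 + 3·-93/2 + -2·-105 = 510
b_14 = -1·510 + -1·-1803/2 + 3·462 + -2·-93/2 = 3741/2
b_15 = -1·3741/2 + -1·510 + 3·-1803/2 + -2·462 = -6009
b_16 = -1·-6009 + -1·3741/2 + 3·510 + -2·-1803/2 = 14943/2

14943/2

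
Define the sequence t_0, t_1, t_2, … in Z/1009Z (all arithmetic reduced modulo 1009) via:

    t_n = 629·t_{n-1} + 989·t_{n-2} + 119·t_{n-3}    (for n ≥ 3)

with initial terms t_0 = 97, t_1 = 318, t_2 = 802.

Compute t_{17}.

t_3 = 629·802 + 989·318 + 119·97 = 96
t_4 = 629·96 + 989·802 + 119·318 = 457
t_5 = 629·457 + 989·96 + 119·802 = 578
t_6 = 629·578 + 989·457 + 119·96 = 588
t_7 = 629·588 + 989·578 + 119·457 = 1003
t_8 = 629·1003 + 989·588 + 119·578 = 780
t_9 = 629·780 + 989·1003 + 119·588 = 717
t_10 = 629·717 + 989·780 + 119·1003 = 809
t_11 = 629·809 + 989·717 + 119·780 = 103
t_12 = 629·103 + 989·809 + 119·717 = 742
t_13 = 629·742 + 989·103 + 119·809 = 934
t_14 = 629·934 + 989·742 + 119·103 = 692
t_15 = 629·692 + 989·934 + 119·742 = 386
t_16 = 629·386 + 989·692 + 119·934 = 67
t_17 = 629·67 + 989·386 + 119·692 = 736

736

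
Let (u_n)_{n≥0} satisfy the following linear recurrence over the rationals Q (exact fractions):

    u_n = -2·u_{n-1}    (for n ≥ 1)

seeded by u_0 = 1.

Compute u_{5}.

u_1 = -2·1 = -2
u_2 = -2·-2 = 4
u_3 = -2·4 = -8
u_4 = -2·-8 = 16
u_5 = -2·16 = -32

-32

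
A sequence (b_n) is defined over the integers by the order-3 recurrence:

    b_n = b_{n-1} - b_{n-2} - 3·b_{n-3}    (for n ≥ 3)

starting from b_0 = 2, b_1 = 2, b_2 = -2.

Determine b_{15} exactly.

b_3 = 1·-2 + -1·2 + -3·2 = -10
b_4 = 1·-10 + -1·-2 + -3·2 = -14
b_5 = 1·-14 + -1·-10 + -3·-2 = 2
b_6 = 1·2 + -1·-14 + -3·-10 = 46
b_7 = 1·46 + -1·2 + -3·-14 = 86
b_8 = 1·86 + -1·46 + -3·2 = 34
b_9 = 1·34 + -1·86 + -3·46 = -190
b_10 = 1·-190 + -1·34 + -3·86 = -482
b_11 = 1·-482 + -1·-190 + -3·34 = -394
b_12 = 1·-394 + -1·-482 + -3·-190 = 658
b_13 = 1·658 + -1·-394 + -3·-482 = 2498
b_14 = 1·2498 + -1·658 + -3·-394 = 3022
b_15 = 1·3022 + -1·2498 + -3·658 = -1450

-1450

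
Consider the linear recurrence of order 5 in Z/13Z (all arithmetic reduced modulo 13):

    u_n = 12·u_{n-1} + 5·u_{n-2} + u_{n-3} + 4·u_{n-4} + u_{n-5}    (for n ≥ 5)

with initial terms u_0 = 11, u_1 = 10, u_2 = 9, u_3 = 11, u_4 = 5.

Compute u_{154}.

7

u_5 = 12·5 + 5·11 + 1·9 + 4·10 + 1·11 = 6
u_6 = 12·6 + 5·5 + 1·11 + 4·9 + 1·10 = 11
u_7 = 12·11 + 5·6 + 1·5 + 4·11 + 1·9 = 12
u_8 = 12·12 + 5·11 + 1·6 + 4·5 + 1·11 = 2
u_9 = 12·2 + 5·12 + 1·11 + 4·6 + 1·5 = 7
u_10 = 12·7 + 5·2 + 1·12 + 4·11 + 1·6 = 0
Continuing the recurrence:
  u_11 = 5;  u_12 = 9;  u_13 = 7;  u_14 = 11;  u_15 = 1;  u_16 = 11
  u_17 = 3;  u_18 = 0;  u_19 = 2;  u_20 = 7;  u_21 = 0;  u_22 = 1
  u_23 = 1;  u_24 = 8;  u_25 = 5;  u_26 = 1;  u_27 = 11;  u_28 = 6
  u_29 = 0;  u_30 = 11;  u_31 = 1;  u_32 = 11;  u_33 = 11;  u_34 = 11
  u_35 = 5;  u_36 = 2;  u_37 = 11;  u_38 = 7;  u_39 = 3;  u_40 = 4
  u_41 = 12;  u_42 = 11;  u_43 = 7;  u_44 = 1;  u_45 = 6;  u_46 = 10
  u_47 = 8;  u_48 = 7;  u_49 = 3;  u_50 = 8;  u_51 = 4;  u_52 = 10
  u_53 = 11;  u_54 = 0;  u_55 = 11;  u_56 = 5;  u_57 = 0;  u_58 = 8
  u_59 = 2;  u_60 = 4;  u_61 = 6;  u_62 = 9;  u_63 = 2;  u_64 = 2
  u_65 = 6;  u_66 = 9;  u_67 = 1;  u_68 = 8;  u_69 = 6;  u_70 = 12
  u_71 = 0;  u_72 = 8;  u_73 = 10;  u_74 = 6;  u_75 = 12;  u_76 = 8
  u_77 = 2;  u_78 = 6;  u_79 = 1;  u_80 = 10;  u_81 = 4;  u_82 = 8
  u_83 = 6;  u_84 = 1;  u_85 = 11;  u_86 = 10;  u_87 = 0;  u_88 = 6
  u_89 = 10;  u_90 = 6;  u_91 = 8;  u_92 = 4;  u_93 = 10;  u_94 = 0
  u_95 = 1;  u_96 = 7;  u_97 = 3;  u_98 = 4;  u_99 = 9;  u_100 = 4
  u_101 = 12;  u_102 = 10;  u_103 = 3;  u_104 = 6;  u_105 = 6;  u_106 = 1
  u_107 = 5;  u_108 = 7;  u_109 = 10;  u_110 = 1;  u_111 = 12;  u_112 = 10
  u_113 = 7;  u_114 = 4;  u_115 = 12;  u_116 = 2;  u_117 = 9;  u_118 = 10
  u_119 = 11;  u_120 = 3;  u_121 = 9;  u_122 = 1;  u_123 = 10;  u_124 = 1
  u_125 = 11;  u_126 = 4;  u_127 = 2;  u_128 = 4;  u_129 = 3;  u_130 = 7
  u_131 = 11;  u_132 = 6;  u_133 = 7;  u_134 = 0;  u_135 = 1;  u_136 = 2
  u_137 = 11;  u_138 = 7;  u_139 = 2;  u_140 = 1;  u_141 = 10;  u_142 = 10
  u_143 = 4;  u_144 = 10;  u_145 = 9;  u_146 = 4;  u_147 = 12;  u_148 = 9
  u_149 = 10;  u_150 = 7;  u_151 = 0;  u_152 = 2
u_153 = 12·2 + 5·0 + 1·7 + 4·10 + 1·9 = 2
u_154 = 12·2 + 5·2 + 1·0 + 4·7 + 1·10 = 7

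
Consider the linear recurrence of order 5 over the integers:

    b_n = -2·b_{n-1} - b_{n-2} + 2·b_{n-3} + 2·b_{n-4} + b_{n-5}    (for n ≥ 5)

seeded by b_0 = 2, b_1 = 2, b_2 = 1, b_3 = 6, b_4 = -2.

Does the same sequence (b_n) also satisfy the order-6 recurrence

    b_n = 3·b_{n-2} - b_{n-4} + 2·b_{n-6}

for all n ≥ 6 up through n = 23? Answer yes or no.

no

Terms b_0..b_23: 2, 2, 1, 6, -2, 6, 6, -9, 26, -21, 16, 29, -73, 133, -124, 43, 187, -472, 728, -648, 41, 1265, -2883, 4015
n=6: candidate gives -3, actual b_6 = 6 ✗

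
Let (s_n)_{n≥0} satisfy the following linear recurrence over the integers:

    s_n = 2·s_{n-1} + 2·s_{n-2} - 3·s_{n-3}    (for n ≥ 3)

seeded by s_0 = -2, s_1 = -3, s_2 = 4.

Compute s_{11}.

11686

s_3 = 2·4 + 2·-3 + -3·-2 = 8
s_4 = 2·8 + 2·4 + -3·-3 = 33
s_5 = 2·33 + 2·8 + -3·4 = 70
s_6 = 2·70 + 2·33 + -3·8 = 182
s_7 = 2·182 + 2·70 + -3·33 = 405
s_8 = 2·405 + 2·182 + -3·70 = 964
s_9 = 2·964 + 2·405 + -3·182 = 2192
s_10 = 2·2192 + 2·964 + -3·405 = 5097
s_11 = 2·5097 + 2·2192 + -3·964 = 11686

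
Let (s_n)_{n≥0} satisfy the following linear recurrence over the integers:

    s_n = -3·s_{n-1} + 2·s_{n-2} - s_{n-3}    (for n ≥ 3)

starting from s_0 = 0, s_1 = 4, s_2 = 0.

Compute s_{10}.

s_3 = -3·0 + 2·4 + -1·0 = 8
s_4 = -3·8 + 2·0 + -1·4 = -28
s_5 = -3·-28 + 2·8 + -1·0 = 100
s_6 = -3·100 + 2·-28 + -1·8 = -364
s_7 = -3·-364 + 2·100 + -1·-28 = 1320
s_8 = -3·1320 + 2·-364 + -1·100 = -4788
s_9 = -3·-4788 + 2·1320 + -1·-364 = 17368
s_10 = -3·17368 + 2·-4788 + -1·1320 = -63000

-63000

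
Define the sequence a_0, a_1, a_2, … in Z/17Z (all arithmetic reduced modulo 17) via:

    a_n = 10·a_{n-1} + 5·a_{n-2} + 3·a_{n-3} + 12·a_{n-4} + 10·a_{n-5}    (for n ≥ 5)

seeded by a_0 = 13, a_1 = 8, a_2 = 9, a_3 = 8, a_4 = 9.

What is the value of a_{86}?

4

a_5 = 10·9 + 5·8 + 3·9 + 12·8 + 10·13 = 9
a_6 = 10·9 + 5·9 + 3·8 + 12·9 + 10·8 = 7
a_7 = 10·7 + 5·9 + 3·9 + 12·8 + 10·9 = 5
a_8 = 10·5 + 5·7 + 3·9 + 12·9 + 10·8 = 11
a_9 = 10·11 + 5·5 + 3·7 + 12·9 + 10·9 = 14
a_10 = 10·14 + 5·11 + 3·5 + 12·7 + 10·9 = 10
a_11 = 10·10 + 5·14 + 3·11 + 12·5 + 10·7 = 10
a_12 = 10·10 + 5·10 + 3·14 + 12·11 + 10·5 = 0
a_13 = 10·0 + 5·10 + 3·10 + 12·14 + 10·11 = 1
a_14 = 10·1 + 5·0 + 3·10 + 12·10 + 10·14 = 11
a_15 = 10·11 + 5·1 + 3·0 + 12·10 + 10·10 = 12
a_16 = 10·12 + 5·11 + 3·1 + 12·0 + 10·10 = 6
a_17 = 10·6 + 5·12 + 3·11 + 12·1 + 10·0 = 12
a_18 = 10·12 + 5·6 + 3·12 + 12·11 + 10·1 = 5
a_19 = 10·5 + 5·12 + 3·6 + 12·12 + 10·11 = 8
a_20 = 10·8 + 5·5 + 3·12 + 12·6 + 10·12 = 10
a_21 = 10·10 + 5·8 + 3·5 + 12·12 + 10·6 = 2
a_22 = 10·2 + 5·10 + 3·8 + 12·5 + 10·12 = 2
a_23 = 10·2 + 5·2 + 3·10 + 12·8 + 10·5 = 2
a_24 = 10·2 + 5·2 + 3·2 + 12·10 + 10·8 = 15
a_25 = 10·15 + 5·2 + 3·2 + 12·2 + 10·10 = 1
a_26 = 10·1 + 5·15 + 3·2 + 12·2 + 10·2 = 16
a_27 = 10·16 + 5·1 + 3·15 + 12·2 + 10·2 = 16
a_28 = 10·16 + 5·16 + 3·1 + 12·15 + 10·2 = 1
a_29 = 10·1 + 5·16 + 3·16 + 12·1 + 10·15 = 11
a_30 = 10·11 + 5·1 + 3·16 + 12·16 + 10·1 = 8
a_31 = 10·8 + 5·11 + 3·1 + 12·16 + 10·16 = 14
a_32 = 10·14 + 5·8 + 3·11 + 12·1 + 10·16 = 11
a_33 = 10·11 + 5·14 + 3·8 + 12·11 + 10·1 = 6
a_34 = 10·6 + 5·11 + 3·14 + 12·8 + 10·11 = 6
a_35 = 10·6 + 5·6 + 3·11 + 12·14 + 10·8 = 14
a_36 = 10·14 + 5·6 + 3·6 + 12·11 + 10·14 = 1
a_37 = 10·1 + 5·14 + 3·6 + 12·6 + 10·11 = 8
a_38 = 10·8 + 5·1 + 3·14 + 12·6 + 10·6 = 4
a_39 = 10·4 + 5·8 + 3·1 + 12·14 + 10·6 = 5
a_40 = 10·5 + 5·4 + 3·8 + 12·1 + 10·14 = 8
a_41 = 10·8 + 5·5 + 3·4 + 12·8 + 10·1 = 2
a_42 = 10·2 + 5·8 + 3·5 + 12·4 + 10·8 = 16
a_43 = 10·16 + 5·2 + 3·8 + 12·5 + 10·4 = 5
a_44 = 10·5 + 5·16 + 3·2 + 12·8 + 10·5 = 10
a_45 = 10·10 + 5·5 + 3·16 + 12·2 + 10·8 = 5
a_46 = 10·5 + 5·10 + 3·5 + 12·16 + 10·2 = 4
a_47 = 10·4 + 5·5 + 3·10 + 12·5 + 10·16 = 9
a_48 = 10·9 + 5·4 + 3·5 + 12·10 + 10·5 = 6
a_49 = 10·6 + 5·9 + 3·4 + 12·5 + 10·10 = 5
a_50 = 10·5 + 5·6 + 3·9 + 12·4 + 10·5 = 1
a_51 = 10·1 + 5·5 + 3·6 + 12·9 + 10·4 = 14
a_52 = 10·14 + 5·1 + 3·5 + 12·6 + 10·9 = 16
a_53 = 10·16 + 5·14 + 3·1 + 12·5 + 10·6 = 13
a_54 = 10·13 + 5·16 + 3·14 + 12·1 + 10·5 = 8
a_55 = 10·8 + 5·13 + 3·16 + 12·14 + 10·1 = 14
a_56 = 10·14 + 5·8 + 3·13 + 12·16 + 10·14 = 7
a_57 = 10·7 + 5·14 + 3·8 + 12·13 + 10·16 = 4
a_58 = 10·4 + 5·7 + 3·14 + 12·8 + 10·13 = 3
a_59 = 10·3 + 5·4 + 3·7 + 12·14 + 10·8 = 13
a_60 = 10·13 + 5·3 + 3·4 + 12·7 + 10·14 = 7
a_61 = 10·7 + 5·13 + 3·3 + 12·4 + 10·7 = 7
a_62 = 10·7 + 5·7 + 3·13 + 12·3 + 10·4 = 16
a_63 = 10·16 + 5·7 + 3·7 + 12·13 + 10·3 = 11
a_64 = 10·11 + 5·16 + 3·7 + 12·7 + 10·13 = 0
a_65 = 10·0 + 5·11 + 3·16 + 12·7 + 10·7 = 2
a_66 = 10·2 + 5·0 + 3·11 + 12·16 + 10·7 = 9
a_67 = 10·9 + 5·2 + 3·0 + 12·11 + 10·16 = 1
a_68 = 10·1 + 5·9 + 3·2 + 12·0 + 10·11 = 1
a_69 = 10·1 + 5·1 + 3·9 + 12·2 + 10·0 = 15
a_70 = 10·15 + 5·1 + 3·1 + 12·9 + 10·2 = 14
a_71 = 10·14 + 5·15 + 3·1 + 12·1 + 10·9 = 14
a_72 = 10·14 + 5·14 + 3·15 + 12·1 + 10·1 = 5
a_73 = 10·5 + 5·14 + 3·14 + 12·15 + 10·1 = 12
a_74 = 10·12 + 5·5 + 3·14 + 12·14 + 10·15 = 12
a_75 = 10·12 + 5·12 + 3·5 + 12·14 + 10·14 = 10
a_76 = 10·10 + 5·12 + 3·12 + 12·5 + 10·14 = 5
a_77 = 10·5 + 5·10 + 3·12 + 12·12 + 10·5 = 7
a_78 = 10·7 + 5·5 + 3·10 + 12·12 + 10·12 = 15
a_79 = 10·15 + 5·7 + 3·5 + 12·10 + 10·12 = 15
a_80 = 10·15 + 5·15 + 3·7 + 12·5 + 10·10 = 15
a_81 = 10·15 + 5·15 + 3·15 + 12·7 + 10·5 = 13
a_82 = 10·13 + 5·15 + 3·15 + 12·15 + 10·7 = 7
a_83 = 10·7 + 5·13 + 3·15 + 12·15 + 10·15 = 0
a_84 = 10·0 + 5·7 + 3·13 + 12·15 + 10·15 = 13
a_85 = 10·13 + 5·0 + 3·7 + 12·13 + 10·15 = 15
a_86 = 10·15 + 5·13 + 3·0 + 12·7 + 10·13 = 4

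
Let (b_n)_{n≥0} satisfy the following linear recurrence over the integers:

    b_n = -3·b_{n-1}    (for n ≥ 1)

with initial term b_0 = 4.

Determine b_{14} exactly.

19131876

b_1 = -3·4 = -12
b_2 = -3·-12 = 36
b_3 = -3·36 = -108
b_4 = -3·-108 = 324
b_5 = -3·324 = -972
b_6 = -3·-972 = 2916
b_7 = -3·2916 = -8748
b_8 = -3·-8748 = 26244
b_9 = -3·26244 = -78732
b_10 = -3·-78732 = 236196
b_11 = -3·236196 = -708588
b_12 = -3·-708588 = 2125764
b_13 = -3·2125764 = -6377292
b_14 = -3·-6377292 = 19131876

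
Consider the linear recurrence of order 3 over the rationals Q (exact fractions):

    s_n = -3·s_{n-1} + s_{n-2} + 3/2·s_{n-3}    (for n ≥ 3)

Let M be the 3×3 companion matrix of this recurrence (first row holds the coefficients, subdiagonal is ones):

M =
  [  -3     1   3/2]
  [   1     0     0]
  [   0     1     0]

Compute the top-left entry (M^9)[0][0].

-254493/8

(M^9)[0][0] is the top entry after applying M 9 times to the unit state (1, 0, 0). Equivalently it is h_{11} for the auxiliary sequence (h_n) obeying the same recurrence with h_2 = 1 and h_i = 0 for 0 ≤ i < 2:
h_3 = -3·1 + 1·0 + 3/2·0 = -3
h_4 = -3·-3 + 1·1 + 3/2·0 = 10
h_5 = -3·10 + 1·-3 + 3/2·1 = -63/2
h_6 = -3·-63/2 + 1·10 + 3/2·-3 = 100
h_7 = -3·100 + 1·-63/2 + 3/2·10 = -633/2
h_8 = -3·-633/2 + 1·100 + 3/2·-63/2 = 4009/4
h_9 = -3·4009/4 + 1·-633/2 + 3/2·100 = -12693/4
h_10 = -3·-12693/4 + 1·4009/4 + 3/2·-633/2 = 40189/4
h_11 = -3·40189/4 + 1·-12693/4 + 3/2·4009/4 = -254493/8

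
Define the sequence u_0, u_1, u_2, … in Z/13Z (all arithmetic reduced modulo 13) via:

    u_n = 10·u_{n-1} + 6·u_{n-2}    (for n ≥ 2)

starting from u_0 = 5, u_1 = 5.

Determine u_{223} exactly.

u_2 = 10·5 + 6·5 = 2
u_3 = 10·2 + 6·5 = 11
u_4 = 10·11 + 6·2 = 5
u_5 = 10·5 + 6·11 = 12
u_6 = 10·12 + 6·5 = 7
u_7 = 10·7 + 6·12 = 12
Continuing the recurrence:
  u_8 = 6;  u_9 = 2;  u_10 = 4;  u_11 = 0;  u_12 = 11;  u_13 = 6
  u_14 = 9;  u_15 = 9;  u_16 = 1;  u_17 = 12;  u_18 = 9;  u_19 = 6
  u_20 = 10;  u_21 = 6;  u_22 = 3;  u_23 = 1;  u_24 = 2;  u_25 = 0
  u_26 = 12;  u_27 = 3;  u_28 = 11;  u_29 = 11;  u_30 = 7;  u_31 = 6
  u_32 = 11;  u_33 = 3;  u_34 = 5;  u_35 = 3;  u_36 = 8;  u_37 = 7
  u_38 = 1;  u_39 = 0;  u_40 = 6;  u_41 = 8;  u_42 = 12;  u_43 = 12
  u_44 = 10;  u_45 = 3;  u_46 = 12;  u_47 = 8;  u_48 = 9;  u_49 = 8
  u_50 = 4;  u_51 = 10;  u_52 = 7;  u_53 = 0;  u_54 = 3;  u_55 = 4
  u_56 = 6;  u_57 = 6;  u_58 = 5;  u_59 = 8;  u_60 = 6;  u_61 = 4
  u_62 = 11;  u_63 = 4;  u_64 = 2;  u_65 = 5;  u_66 = 10;  u_67 = 0
  u_68 = 8;  u_69 = 2;  u_70 = 3;  u_71 = 3;  u_72 = 9;  u_73 = 4
  u_74 = 3;  u_75 = 2;  u_76 = 12;  u_77 = 2;  u_78 = 1;  u_79 = 9
  u_80 = 5;  u_81 = 0;  u_82 = 4;  u_83 = 1;  u_84 = 8;  u_85 = 8
  u_86 = 11;  u_87 = 2;  u_88 = 8;  u_89 = 1;  u_90 = 6;  u_91 = 1
  u_92 = 7;  u_93 = 11;  u_94 = 9;  u_95 = 0;  u_96 = 2;  u_97 = 7
  u_98 = 4;  u_99 = 4;  u_100 = 12;  u_101 = 1;  u_102 = 4;  u_103 = 7
  u_104 = 3;  u_105 = 7;  u_106 = 10;  u_107 = 12;  u_108 = 11;  u_109 = 0
  u_110 = 1;  u_111 = 10;  u_112 = 2;  u_113 = 2;  u_114 = 6;  u_115 = 7
  u_116 = 2;  u_117 = 10;  u_118 = 8;  u_119 = 10;  u_120 = 5;  u_121 = 6
  u_122 = 12;  u_123 = 0;  u_124 = 7;  u_125 = 5;  u_126 = 1;  u_127 = 1
  u_128 = 3;  u_129 = 10;  u_130 = 1;  u_131 = 5;  u_132 = 4;  u_133 = 5
  u_134 = 9;  u_135 = 3;  u_136 = 6;  u_137 = 0;  u_138 = 10;  u_139 = 9
  u_140 = 7;  u_141 = 7;  u_142 = 8;  u_143 = 5;  u_144 = 7;  u_145 = 9
  u_146 = 2;  u_147 = 9;  u_148 = 11;  u_149 = 8;  u_150 = 3;  u_151 = 0
  u_152 = 5;  u_153 = 11;  u_154 = 10;  u_155 = 10;  u_156 = 4;  u_157 = 9
  u_158 = 10;  u_159 = 11;  u_160 = 1;  u_161 = 11;  u_162 = 12;  u_163 = 4
  u_164 = 8;  u_165 = 0;  u_166 = 9;  u_167 = 12;  u_168 = 5;  u_169 = 5
  u_170 = 2;  u_171 = 11;  u_172 = 5;  u_173 = 12;  u_174 = 7;  u_175 = 12
  u_176 = 6;  u_177 = 2;  u_178 = 4;  u_179 = 0;  u_180 = 11;  u_181 = 6
  u_182 = 9;  u_183 = 9;  u_184 = 1;  u_185 = 12;  u_186 = 9;  u_187 = 6
  u_188 = 10;  u_189 = 6;  u_190 = 3;  u_191 = 1;  u_192 = 2;  u_193 = 0
  u_194 = 12;  u_195 = 3;  u_196 = 11;  u_197 = 11;  u_198 = 7;  u_199 = 6
  u_200 = 11;  u_201 = 3;  u_202 = 5;  u_203 = 3;  u_204 = 8;  u_205 = 7
  u_206 = 1;  u_207 = 0;  u_208 = 6;  u_209 = 8;  u_210 = 12;  u_211 = 12
  u_212 = 10;  u_213 = 3;  u_214 = 12;  u_215 = 8;  u_216 = 9;  u_217 = 8
  u_218 = 4;  u_219 = 10;  u_220 = 7;  u_221 = 0
u_222 = 10·0 + 6·7 = 3
u_223 = 10·3 + 6·0 = 4

4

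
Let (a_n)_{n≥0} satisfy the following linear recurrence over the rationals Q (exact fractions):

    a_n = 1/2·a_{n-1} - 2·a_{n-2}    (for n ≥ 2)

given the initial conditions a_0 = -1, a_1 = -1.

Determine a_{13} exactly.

a_2 = 1/2·-1 + -2·-1 = 3/2
a_3 = 1/2·3/2 + -2·-1 = 11/4
a_4 = 1/2·11/4 + -2·3/2 = -13/8
a_5 = 1/2·-13/8 + -2·11/4 = -101/16
a_6 = 1/2·-101/16 + -2·-13/8 = 3/32
a_7 = 1/2·3/32 + -2·-101/16 = 811/64
a_8 = 1/2·811/64 + -2·3/32 = 787/128
a_9 = 1/2·787/128 + -2·811/64 = -5701/256
a_10 = 1/2·-5701/256 + -2·787/128 = -11997/512
a_11 = 1/2·-11997/512 + -2·-5701/256 = 33611/1024
a_12 = 1/2·33611/1024 + -2·-11997/512 = 129587/2048
a_13 = 1/2·129587/2048 + -2·33611/1024 = -139301/4096

-139301/4096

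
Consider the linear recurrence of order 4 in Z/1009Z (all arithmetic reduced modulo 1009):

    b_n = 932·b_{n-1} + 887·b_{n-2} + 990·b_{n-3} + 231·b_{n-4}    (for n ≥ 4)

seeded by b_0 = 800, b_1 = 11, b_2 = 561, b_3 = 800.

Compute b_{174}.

356

b_4 = 932·800 + 887·561 + 990·11 + 231·800 = 63
b_5 = 932·63 + 887·800 + 990·561 + 231·11 = 421
b_6 = 932·421 + 887·63 + 990·800 + 231·561 = 631
b_7 = 932·631 + 887·421 + 990·63 + 231·800 = 916
b_8 = 932·916 + 887·631 + 990·421 + 231·63 = 300
b_9 = 932·300 + 887·916 + 990·631 + 231·421 = 860
Continuing the recurrence:
  b_10 = 312;  b_11 = 268;  b_12 = 314;  b_13 = 652;  b_14 = 666;  b_15 = 791
  b_16 = 725;  b_17 = 766;  b_18 = 466;  b_19 = 261;  b_20 = 297;  b_21 = 373
  b_22 = 399;  b_23 = 617;  b_24 = 648;  b_25 = 835;  b_26 = 662;  b_27 = 578
  b_28 = 481;  b_29 = 106;  b_30 = 430;  b_31 = 644;  b_32 = 995;  b_33 = 375
  b_34 = 396;  b_35 = 140;  b_36 = 170;  b_37 = 499;  b_38 = 392;  b_39 = 606
  b_40 = 888;  b_41 = 828;  b_42 = 783;  b_43 = 149;  b_44 = 668;  b_45 = 832
  b_46 = 194;  b_47 = 131;  b_48 = 818;  b_49 = 566;  b_50 = 856;  b_51 = 835
  b_52 = 396;  b_53 = 282;  b_54 = 855;  b_55 = 366;  b_56 = 40;  b_57 = 156
  b_58 = 111;  b_59 = 712;  b_60 = 468;  b_61 = 828;  b_62 = 233;  b_63 = 299
  b_64 = 567;  b_65 = 759;  b_66 = 236;  b_67 = 1003;  b_68 = 443;  b_69 = 242
  b_70 = 112;  b_71 = 481;  b_72 = 620;  b_73 = 829;  b_74 = 358;  b_75 = 897
  b_76 = 598;  b_77 = 965;  b_78 = 123;  b_79 = 32;  b_80 = 424;  b_81 = 388
  b_82 = 687;  b_83 = 1;  b_84 = 627;  b_85 = 931;  b_86 = 407;  b_87 = 801
  b_88 = 682;  b_89 = 588;  b_90 = 768;  b_91 = 841;  b_92 = 25;  b_93 = 565
  b_94 = 857;  b_95 = 355;  b_96 = 375;  b_97 = 678;  b_98 = 438;  b_99 = 816
  b_100 = 862;  b_101 = 532;  b_102 = 86;  b_103 = 701;  b_104 = 438;  b_105 = 1001
  b_106 = 141;  b_107 = 450;  b_108 = 37;  b_109 = 282;  b_110 = 820;  b_111 = 658
  b_112 = 806;  b_113 = 52;  b_114 = 925;  b_115 = 593;  b_116 = 453;  b_117 = 218
  b_118 = 195;  b_119 = 1000;  b_120 = 720;  b_121 = 383;  b_122 = 533;  b_123 = 401
  b_124 = 582;  b_125 = 754;  b_126 = 568;  b_127 = 335;  b_128 = 809;  b_129 = 688
  b_130 = 412;  b_131 = 840;  b_132 = 341;  b_133 = 165;  b_134 = 689;  b_135 = 361
  b_136 = 105;  b_137 = 140;  b_138 = 567;  b_139 = 477;  b_140 = 448;  b_141 = 516
  b_142 = 283;  b_143 = 788;  b_144 = 500;  b_145 = 372;  b_146 = 108;  b_147 = 775
  b_148 = 266;  b_149 = 127;  b_150 = 280;  b_151 = 702;  b_152 = 80;  b_153 = 825
  b_154 = 255;  b_155 = 1006;  b_156 = 178;  b_157 = 860;  b_158 = 287;  b_159 = 76
  b_160 = 56;  b_161 = 21;  b_162 = 909;  b_163 = 441;  b_164 = 870;  b_165 = 985
  b_166 = 444;  b_167 = 604;  b_168 = 859;  b_169 = 566;  b_170 = 221;  b_171 = 810
  b_172 = 470
b_173 = 932·470 + 887·810 + 990·221 + 231·566 = 618
b_174 = 932·618 + 887·470 + 990·810 + 231·221 = 356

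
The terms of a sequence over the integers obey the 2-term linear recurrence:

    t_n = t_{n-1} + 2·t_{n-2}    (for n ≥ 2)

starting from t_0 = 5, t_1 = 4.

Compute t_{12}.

12290

t_2 = 1·4 + 2·5 = 14
t_3 = 1·14 + 2·4 = 22
t_4 = 1·22 + 2·14 = 50
t_5 = 1·50 + 2·22 = 94
t_6 = 1·94 + 2·50 = 194
t_7 = 1·194 + 2·94 = 382
t_8 = 1·382 + 2·194 = 770
t_9 = 1·770 + 2·382 = 1534
t_10 = 1·1534 + 2·770 = 3074
t_11 = 1·3074 + 2·1534 = 6142
t_12 = 1·6142 + 2·3074 = 12290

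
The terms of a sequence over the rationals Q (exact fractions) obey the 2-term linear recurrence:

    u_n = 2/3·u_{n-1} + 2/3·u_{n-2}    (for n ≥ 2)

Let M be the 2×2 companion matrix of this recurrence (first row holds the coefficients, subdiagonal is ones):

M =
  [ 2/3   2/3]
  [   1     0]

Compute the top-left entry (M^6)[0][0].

(M^6)[0][0] is the top entry after applying M 6 times to the unit state (1, 0). Equivalently it is h_{7} for the auxiliary sequence (h_n) obeying the same recurrence with h_1 = 1 and h_i = 0 for 0 ≤ i < 1:
h_2 = 2/3·1 + 2/3·0 = 2/3
h_3 = 2/3·2/3 + 2/3·1 = 10/9
h_4 = 2/3·10/9 + 2/3·2/3 = 32/27
h_5 = 2/3·32/27 + 2/3·10/9 = 124/81
h_6 = 2/3·124/81 + 2/3·32/27 = 440/243
h_7 = 2/3·440/243 + 2/3·124/81 = 1624/729

1624/729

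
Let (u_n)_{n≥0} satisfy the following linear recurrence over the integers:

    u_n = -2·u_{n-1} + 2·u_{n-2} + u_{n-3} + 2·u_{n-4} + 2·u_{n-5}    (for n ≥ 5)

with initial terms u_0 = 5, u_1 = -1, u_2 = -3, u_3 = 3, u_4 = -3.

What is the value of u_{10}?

-2275

u_5 = -2·-3 + 2·3 + 1·-3 + 2·-1 + 2·5 = 17
u_6 = -2·17 + 2·-3 + 1·3 + 2·-3 + 2·-1 = -45
u_7 = -2·-45 + 2·17 + 1·-3 + 2·3 + 2·-3 = 121
u_8 = -2·121 + 2·-45 + 1·17 + 2·-3 + 2·3 = -315
u_9 = -2·-315 + 2·121 + 1·-45 + 2·17 + 2·-3 = 855
u_10 = -2·855 + 2·-315 + 1·121 + 2·-45 + 2·17 = -2275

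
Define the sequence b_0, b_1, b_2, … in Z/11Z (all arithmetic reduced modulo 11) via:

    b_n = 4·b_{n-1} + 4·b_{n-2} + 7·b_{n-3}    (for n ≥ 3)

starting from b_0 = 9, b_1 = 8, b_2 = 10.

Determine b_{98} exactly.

8

b_3 = 4·10 + 4·8 + 7·9 = 3
b_4 = 4·3 + 4·10 + 7·8 = 9
b_5 = 4·9 + 4·3 + 7·10 = 8
b_6 = 4·8 + 4·9 + 7·3 = 1
b_7 = 4·1 + 4·8 + 7·9 = 0
b_8 = 4·0 + 4·1 + 7·8 = 5
b_9 = 4·5 + 4·0 + 7·1 = 5
b_10 = 4·5 + 4·5 + 7·0 = 7
b_11 = 4·7 + 4·5 + 7·5 = 6
b_12 = 4·6 + 4·7 + 7·5 = 10
b_13 = 4·10 + 4·6 + 7·7 = 3
b_14 = 4·3 + 4·10 + 7·6 = 6
b_15 = 4·6 + 4·3 + 7·10 = 7
b_16 = 4·7 + 4·6 + 7·3 = 7
b_17 = 4·7 + 4·7 + 7·6 = 10
b_18 = 4·10 + 4·7 + 7·7 = 7
b_19 = 4·7 + 4·10 + 7·7 = 7
b_20 = 4·7 + 4·7 + 7·10 = 5
b_21 = 4·5 + 4·7 + 7·7 = 9
b_22 = 4·9 + 4·5 + 7·7 = 6
b_23 = 4·6 + 4·9 + 7·5 = 7
b_24 = 4·7 + 4·6 + 7·9 = 5
b_25 = 4·5 + 4·7 + 7·6 = 2
b_26 = 4·2 + 4·5 + 7·7 = 0
b_27 = 4·0 + 4·2 + 7·5 = 10
b_28 = 4·10 + 4·0 + 7·2 = 10
b_29 = 4·10 + 4·10 + 7·0 = 3
b_30 = 4·3 + 4·10 + 7·10 = 1
b_31 = 4·1 + 4·3 + 7·10 = 9
b_32 = 4·9 + 4·1 + 7·3 = 6
b_33 = 4·6 + 4·9 + 7·1 = 1
b_34 = 4·1 + 4·6 + 7·9 = 3
b_35 = 4·3 + 4·1 + 7·6 = 3
b_36 = 4·3 + 4·3 + 7·1 = 9
b_37 = 4·9 + 4·3 + 7·3 = 3
b_38 = 4·3 + 4·9 + 7·3 = 3
b_39 = 4·3 + 4·3 + 7·9 = 10
b_40 = 4·10 + 4·3 + 7·3 = 7
b_41 = 4·7 + 4·10 + 7·3 = 1
b_42 = 4·1 + 4·7 + 7·10 = 3
b_43 = 4·3 + 4·1 + 7·7 = 10
b_44 = 4·10 + 4·3 + 7·1 = 4
b_45 = 4·4 + 4·10 + 7·3 = 0
b_46 = 4·0 + 4·4 + 7·10 = 9
b_47 = 4·9 + 4·0 + 7·4 = 9
b_48 = 4·9 + 4·9 + 7·0 = 6
b_49 = 4·6 + 4·9 + 7·9 = 2
b_50 = 4·2 + 4·6 + 7·9 = 7
b_51 = 4·7 + 4·2 + 7·6 = 1
b_52 = 4·1 + 4·7 + 7·2 = 2
b_53 = 4·2 + 4·1 + 7·7 = 6
b_54 = 4·6 + 4·2 + 7·1 = 6
b_55 = 4·6 + 4·6 + 7·2 = 7
b_56 = 4·7 + 4·6 + 7·6 = 6
b_57 = 4·6 + 4·7 + 7·6 = 6
b_58 = 4·6 + 4·6 + 7·7 = 9
b_59 = 4·9 + 4·6 + 7·6 = 3
b_60 = 4·3 + 4·9 + 7·6 = 2
b_61 = 4·2 + 4·3 + 7·9 = 6
b_62 = 4·6 + 4·2 + 7·3 = 9
b_63 = 4·9 + 4·6 + 7·2 = 8
b_64 = 4·8 + 4·9 + 7·6 = 0
b_65 = 4·0 + 4·8 + 7·9 = 7
b_66 = 4·7 + 4·0 + 7·8 = 7
b_67 = 4·7 + 4·7 + 7·0 = 1
b_68 = 4·1 + 4·7 + 7·7 = 4
b_69 = 4·4 + 4·1 + 7·7 = 3
b_70 = 4·3 + 4·4 + 7·1 = 2
b_71 = 4·2 + 4·3 + 7·4 = 4
b_72 = 4·4 + 4·2 + 7·3 = 1
b_73 = 4·1 + 4·4 + 7·2 = 1
b_74 = 4·1 + 4·1 + 7·4 = 3
b_75 = 4·3 + 4·1 + 7·1 = 1
b_76 = 4·1 + 4·3 + 7·1 = 1
b_77 = 4·1 + 4·1 + 7·3 = 7
b_78 = 4·7 + 4·1 + 7·1 = 6
b_79 = 4·6 + 4·7 + 7·1 = 4
b_80 = 4·4 + 4·6 + 7·7 = 1
b_81 = 4·1 + 4·4 + 7·6 = 7
b_82 = 4·7 + 4·1 + 7·4 = 5
b_83 = 4·5 + 4·7 + 7·1 = 0
b_84 = 4·0 + 4·5 + 7·7 = 3
b_85 = 4·3 + 4·0 + 7·5 = 3
b_86 = 4·3 + 4·3 + 7·0 = 2
b_87 = 4·2 + 4·3 + 7·3 = 8
b_88 = 4·8 + 4·2 + 7·3 = 6
b_89 = 4·6 + 4·8 + 7·2 = 4
b_90 = 4·4 + 4·6 + 7·8 = 8
b_91 = 4·8 + 4·4 + 7·6 = 2
b_92 = 4·2 + 4·8 + 7·4 = 2
b_93 = 4·2 + 4·2 + 7·8 = 6
b_94 = 4·6 + 4·2 + 7·2 = 2
b_95 = 4·2 + 4·6 + 7·2 = 2
b_96 = 4·2 + 4·2 + 7·6 = 3
b_97 = 4·3 + 4·2 + 7·2 = 1
b_98 = 4·1 + 4·3 + 7·2 = 8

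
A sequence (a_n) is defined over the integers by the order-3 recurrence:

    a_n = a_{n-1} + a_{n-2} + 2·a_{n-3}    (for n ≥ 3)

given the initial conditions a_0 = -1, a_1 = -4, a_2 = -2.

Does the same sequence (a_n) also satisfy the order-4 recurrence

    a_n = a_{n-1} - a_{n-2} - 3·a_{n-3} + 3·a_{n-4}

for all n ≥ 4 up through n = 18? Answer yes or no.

no

Terms a_0..a_18: -1, -4, -2, -8, -18, -30, -64, -130, -254, -512, -1026, -2046, -4096, -8194, -16382, -32768, -65538, -131070, -262144
n=4: candidate gives 3, actual a_4 = -18 ✗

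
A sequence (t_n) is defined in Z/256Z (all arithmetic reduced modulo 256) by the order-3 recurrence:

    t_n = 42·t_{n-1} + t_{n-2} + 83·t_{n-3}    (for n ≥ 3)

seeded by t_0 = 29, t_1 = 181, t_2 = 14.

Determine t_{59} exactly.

24

t_3 = 42·14 + 1·181 + 83·29 = 104
t_4 = 42·104 + 1·14 + 83·181 = 205
t_5 = 42·205 + 1·104 + 83·14 = 148
t_6 = 42·148 + 1·205 + 83·104 = 205
t_7 = 42·205 + 1·148 + 83·205 = 173
t_8 = 42·173 + 1·205 + 83·148 = 43
t_9 = 42·43 + 1·173 + 83·205 = 50
t_10 = 42·50 + 1·43 + 83·173 = 118
t_11 = 42·118 + 1·50 + 83·43 = 127
t_12 = 42·127 + 1·118 + 83·50 = 130
t_13 = 42·130 + 1·127 + 83·118 = 21
t_14 = 42·21 + 1·130 + 83·127 = 33
t_15 = 42·33 + 1·21 + 83·130 = 165
t_16 = 42·165 + 1·33 + 83·21 = 2
t_17 = 42·2 + 1·165 + 83·33 = 172
t_18 = 42·172 + 1·2 + 83·165 = 185
t_19 = 42·185 + 1·172 + 83·2 = 172
t_20 = 42·172 + 1·185 + 83·172 = 181
t_21 = 42·181 + 1·172 + 83·185 = 89
t_22 = 42·89 + 1·181 + 83·172 = 19
t_23 = 42·19 + 1·89 + 83·181 = 38
t_24 = 42·38 + 1·19 + 83·89 = 42
t_25 = 42·42 + 1·38 + 83·19 = 51
t_26 = 42·51 + 1·42 + 83·38 = 218
t_27 = 42·218 + 1·51 + 83·42 = 149
t_28 = 42·149 + 1·218 + 83·51 = 213
t_29 = 42·213 + 1·149 + 83·218 = 53
t_30 = 42·53 + 1·213 + 83·149 = 214
t_31 = 42·214 + 1·53 + 83·213 = 96
t_32 = 42·96 + 1·214 + 83·53 = 197
t_33 = 42·197 + 1·96 + 83·214 = 20
t_34 = 42·20 + 1·197 + 83·96 = 45
t_35 = 42·45 + 1·20 + 83·197 = 85
t_36 = 42·85 + 1·45 + 83·20 = 155
t_37 = 42·155 + 1·85 + 83·45 = 90
t_38 = 42·90 + 1·155 + 83·85 = 238
t_39 = 42·238 + 1·90 + 83·155 = 167
t_40 = 42·167 + 1·238 + 83·90 = 130
t_41 = 42·130 + 1·167 + 83·238 = 37
t_42 = 42·37 + 1·130 + 83·167 = 185
t_43 = 42·185 + 1·37 + 83·130 = 165
t_44 = 42·165 + 1·185 + 83·37 = 202
t_45 = 42·202 + 1·165 + 83·185 = 196
t_46 = 42·196 + 1·202 + 83·165 = 113
t_47 = 42·113 + 1·196 + 83·202 = 204
t_48 = 42·204 + 1·113 + 83·196 = 117
t_49 = 42·117 + 1·204 + 83·113 = 161
t_50 = 42·161 + 1·117 + 83·204 = 3
t_51 = 42·3 + 1·161 + 83·117 = 14
t_52 = 42·14 + 1·3 + 83·161 = 130
t_53 = 42·130 + 1·14 + 83·3 = 91
t_54 = 42·91 + 1·130 + 83·14 = 250
t_55 = 42·250 + 1·91 + 83·130 = 133
t_56 = 42·133 + 1·250 + 83·91 = 77
t_57 = 42·77 + 1·133 + 83·250 = 53
t_58 = 42·53 + 1·77 + 83·133 = 30
t_59 = 42·30 + 1·53 + 83·77 = 24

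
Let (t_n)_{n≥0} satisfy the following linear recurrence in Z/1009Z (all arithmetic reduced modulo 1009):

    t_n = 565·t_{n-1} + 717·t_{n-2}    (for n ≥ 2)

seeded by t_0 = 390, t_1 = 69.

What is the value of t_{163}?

294

t_2 = 565·69 + 717·390 = 780
t_3 = 565·780 + 717·69 = 808
t_4 = 565·808 + 717·780 = 726
t_5 = 565·726 + 717·808 = 706
t_6 = 565·706 + 717·726 = 233
t_7 = 565·233 + 717·706 = 159
Continuing the recurrence:
  t_8 = 610;  t_9 = 567;  t_10 = 975;  t_11 = 882;  t_12 = 731;  t_13 = 85
  t_14 = 49;  t_15 = 847;  t_16 = 107;  t_17 = 805;  t_18 = 810;  t_19 = 610
  t_20 = 167;  t_21 = 991;  t_22 = 597;  t_23 = 510;  t_24 = 818;  t_25 = 460
  t_26 = 864;  t_27 = 690;  t_28 = 338;  t_29 = 589;  t_30 = 1;  t_31 = 107
  t_32 = 632;  t_33 = 938;  t_34 = 348;  t_35 = 417;  t_36 = 801;  t_37 = 858
  t_38 = 646;  t_39 = 437;  t_40 = 760;  t_41 = 105;  t_42 = 863;  t_43 = 867
  t_44 = 744;  t_45 = 711;  t_46 = 829;  t_47 = 451;  t_48 = 639;  t_49 = 300
  t_50 = 65;  t_51 = 584;  t_52 = 208;  t_53 = 469;  t_54 = 431;  t_55 = 622
  t_56 = 571;  t_57 = 740;  t_58 = 127;  t_59 = 971;  t_60 = 977;  t_61 = 79
  t_62 = 502;  t_63 = 240;  t_64 = 115;  t_65 = 949;  t_66 = 123;  t_67 = 241
  t_68 = 358;  t_69 = 728;  t_70 = 48;  t_71 = 200;  t_72 = 102;  t_73 = 239
  t_74 = 315;  t_75 = 224;  t_76 = 274;  t_77 = 610;  t_78 = 284;  t_79 = 502
  t_80 = 920;  t_81 = 895;  t_82 = 929;  t_83 = 196;  t_84 = 912;  t_85 = 971
  t_86 = 800;  t_87 = 974;  t_88 = 893;  t_89 = 175;  t_90 = 568;  t_91 = 417
  t_92 = 128;  t_93 = 1006;  t_94 = 280;  t_95 = 663;  t_96 = 225;  t_97 = 123
  t_98 = 768;  t_99 = 458;  t_100 = 208;  t_101 = 937;  t_102 = 493;  t_103 = 905
  t_104 = 93;  t_105 = 175;  t_106 = 80;  t_107 = 154;  t_108 = 83;  t_109 = 918
  t_110 = 24;  t_111 = 781;  t_112 = 387;  t_113 = 693;  t_114 = 57;  t_115 = 370
  t_116 = 696;  t_117 = 662;  t_118 = 277;  t_119 = 534;  t_120 = 864;  t_121 = 271
  t_122 = 718;  t_123 = 631;  t_124 = 554;  t_125 = 615;  t_126 = 51;  t_127 = 585
  t_128 = 825;  t_129 = 677;  t_130 = 345;  t_131 = 268;  t_132 = 230;  t_133 = 235
  t_134 = 30;  t_135 = 798;  t_136 = 168;  t_137 = 137;  t_138 = 97;  t_139 = 675
  t_140 = 910;  t_141 = 224;  t_142 = 82;  t_143 = 93;  t_144 = 349;  t_145 = 517
  t_146 = 505;  t_147 = 164;  t_148 = 695;  t_149 = 718;  t_150 = 930;  t_151 = 986
  t_152 = 992;  t_153 = 138;  t_154 = 196;  t_155 = 823;  t_156 = 127;  t_157 = 951
  t_158 = 776;  t_159 = 317;  t_160 = 945;  t_161 = 428
t_162 = 565·428 + 717·945 = 186
t_163 = 565·186 + 717·428 = 294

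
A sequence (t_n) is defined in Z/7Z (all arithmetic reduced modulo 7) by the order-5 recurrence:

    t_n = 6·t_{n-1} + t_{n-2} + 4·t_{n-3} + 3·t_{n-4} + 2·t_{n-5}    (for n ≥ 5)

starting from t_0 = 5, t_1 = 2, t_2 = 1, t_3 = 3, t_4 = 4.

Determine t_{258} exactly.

t_5 = 6·4 + 1·3 + 4·1 + 3·2 + 2·5 = 5
t_6 = 6·5 + 1·4 + 4·3 + 3·1 + 2·2 = 4
t_7 = 6·4 + 1·5 + 4·4 + 3·3 + 2·1 = 0
t_8 = 6·0 + 1·4 + 4·5 + 3·4 + 2·3 = 0
t_9 = 6·0 + 1·0 + 4·4 + 3·5 + 2·4 = 4
t_10 = 6·4 + 1·0 + 4·0 + 3·4 + 2·5 = 4
Continuing the recurrence:
  t_11 = 1;  t_12 = 5;  t_13 = 3;  t_14 = 5;  t_15 = 1;  t_16 = 5
  t_17 = 0;  t_18 = 2;  t_19 = 3;  t_20 = 2;  t_21 = 5;  t_22 = 1
  t_23 = 4;  t_24 = 1;  t_25 = 5;  t_26 = 4;  t_27 = 5;  t_28 = 2
  t_29 = 1;  t_30 = 1;  t_31 = 3;  t_32 = 4;  t_33 = 3;  t_34 = 4
  t_35 = 5;  t_36 = 1;  t_37 = 2;  t_38 = 2;  t_39 = 6;  t_40 = 3
  t_41 = 5;  t_42 = 4;  t_43 = 0;  t_44 = 3;  t_45 = 6;  t_46 = 5
  t_47 = 0;  t_48 = 3;  t_49 = 6;  t_50 = 3;  t_51 = 4;  t_52 = 4
  t_53 = 1;  t_54 = 5;  t_55 = 2;  t_56 = 6;  t_57 = 6;  t_58 = 4
  t_59 = 0;  t_60 = 1;  t_61 = 3;  t_62 = 1;  t_63 = 0;  t_64 = 2
  t_65 = 6;  t_66 = 5;  t_67 = 4;  t_68 = 3;  t_69 = 1;  t_70 = 3
  t_71 = 4;  t_72 = 6;  t_73 = 5;  t_74 = 0;  t_75 = 5;  t_76 = 6
  t_77 = 5;  t_78 = 3;  t_79 = 6;  t_80 = 3;  t_81 = 0;  t_82 = 4
  t_83 = 4;  t_84 = 0;  t_85 = 5;  t_86 = 2;  t_87 = 2;  t_88 = 0
  t_89 = 4;  t_90 = 6;  t_91 = 1;  t_92 = 4;  t_93 = 5;  t_94 = 1
  t_95 = 0;  t_96 = 0;  t_97 = 6;  t_98 = 0;  t_99 = 1;  t_100 = 2
  t_101 = 3;  t_102 = 1;  t_103 = 6;  t_104 = 1;  t_105 = 1;  t_106 = 5
  t_107 = 6;  t_108 = 4;  t_109 = 6;  t_110 = 4;  t_111 = 4;  t_112 = 6
  t_113 = 5;  t_114 = 6;  t_115 = 1;  t_116 = 2;  t_117 = 1;  t_118 = 5
  t_119 = 5;  t_120 = 5;  t_121 = 6;  t_122 = 1;  t_123 = 1;  t_124 = 0
  t_125 = 5;  t_126 = 0;  t_127 = 3;  t_128 = 5;  t_129 = 6;  t_130 = 0
  t_131 = 0;  t_132 = 3;  t_133 = 4;  t_134 = 4;  t_135 = 5;  t_136 = 3
  t_137 = 1;  t_138 = 0;  t_139 = 1;  t_140 = 1;  t_141 = 2;  t_142 = 5
  t_143 = 4;  t_144 = 0;  t_145 = 4;  t_146 = 3;  t_147 = 2;  t_148 = 4
  t_149 = 1;  t_150 = 0;  t_151 = 1;  t_152 = 5;  t_153 = 0;  t_154 = 4
  t_155 = 5;  t_156 = 2;  t_157 = 1;  t_158 = 5;  t_159 = 6;  t_160 = 5
  t_161 = 0;  t_162 = 4;  t_163 = 2;  t_164 = 1;  t_165 = 6;  t_166 = 1
  t_167 = 2;  t_168 = 2;  t_169 = 3;  t_170 = 1;  t_171 = 4;  t_172 = 5
  t_173 = 2;  t_174 = 0;  t_175 = 1;  t_176 = 2;  t_177 = 1;  t_178 = 2
  t_179 = 3;  t_180 = 4;  t_181 = 0;  t_182 = 3;  t_183 = 5;  t_184 = 2
  t_185 = 2;  t_186 = 1;  t_187 = 2;  t_188 = 2;  t_189 = 0;  t_190 = 3
  t_191 = 6;  t_192 = 0;  t_193 = 1;  t_194 = 4;  t_195 = 0;  t_196 = 6
  t_197 = 6;  t_198 = 0;  t_199 = 3;  t_200 = 4;  t_201 = 1;  t_202 = 6
  t_203 = 6;  t_204 = 1;  t_205 = 5;  t_206 = 5;  t_207 = 6;  t_208 = 6
  t_209 = 2;  t_210 = 4;  t_211 = 1;  t_212 = 6;  t_213 = 1;  t_214 = 4
  t_215 = 4;  t_216 = 3;  t_217 = 4;  t_218 = 1;  t_219 = 0;  t_220 = 6
  t_221 = 2;  t_222 = 1;  t_223 = 6;  t_224 = 0;  t_225 = 0;  t_226 = 3
  t_227 = 3;  t_228 = 5;  t_229 = 3;  t_230 = 2;  t_231 = 1;  t_232 = 6
  t_233 = 1;  t_234 = 0;  t_235 = 4;  t_236 = 6;  t_237 = 6;  t_238 = 4
  t_239 = 3;  t_240 = 2;  t_241 = 5;  t_242 = 5;  t_243 = 4;  t_244 = 5
  t_245 = 3;  t_246 = 1;  t_247 = 2;  t_248 = 6;  t_249 = 5;  t_250 = 4
  t_251 = 5;  t_252 = 6;  t_253 = 0;  t_254 = 6;  t_255 = 6;  t_256 = 0
t_257 = 6·0 + 1·6 + 4·6 + 3·0 + 2·6 = 0
t_258 = 6·0 + 1·0 + 4·6 + 3·6 + 2·0 = 0

0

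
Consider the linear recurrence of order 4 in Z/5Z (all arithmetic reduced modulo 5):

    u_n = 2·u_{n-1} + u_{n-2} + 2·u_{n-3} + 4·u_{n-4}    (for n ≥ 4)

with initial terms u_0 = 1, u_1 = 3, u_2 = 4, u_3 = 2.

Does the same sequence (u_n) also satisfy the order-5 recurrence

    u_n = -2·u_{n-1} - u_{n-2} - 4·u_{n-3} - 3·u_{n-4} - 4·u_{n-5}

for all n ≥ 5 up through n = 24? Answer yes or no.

yes

Terms u_0..u_24: 1, 3, 4, 2, 3, 3, 4, 0, 2, 4, 1, 0, 2, 2, 0, 1, 4, 2, 0, 4, 3, 3, 2, 4, 3
n=5: candidate gives 3, actual u_5 = 3 ✓
n=6: candidate gives 4, actual u_6 = 4 ✓
n=7: candidate gives 0, actual u_7 = 0 ✓
n=8: candidate gives 2, actual u_8 = 2 ✓
n=9: candidate gives 4, actual u_9 = 4 ✓
n=10: candidate gives 1, actual u_10 = 1 ✓
n=11: candidate gives 0, actual u_11 = 0 ✓
n=12: candidate gives 2, actual u_12 = 2 ✓
n=13: candidate gives 2, actual u_13 = 2 ✓
n=14: candidate gives 0, actual u_14 = 0 ✓
n=15: candidate gives 1, actual u_15 = 1 ✓
n=16: candidate gives 4, actual u_16 = 4 ✓
n=17: candidate gives 2, actual u_17 = 2 ✓
n=18: candidate gives 0, actual u_18 = 0 ✓
n=19: candidate gives 4, actual u_19 = 4 ✓
n=20: candidate gives 3, actual u_20 = 3 ✓
n=21: candidate gives 3, actual u_21 = 3 ✓
n=22: candidate gives 2, actual u_22 = 2 ✓
n=23: candidate gives 4, actual u_23 = 4 ✓
n=24: candidate gives 3, actual u_24 = 3 ✓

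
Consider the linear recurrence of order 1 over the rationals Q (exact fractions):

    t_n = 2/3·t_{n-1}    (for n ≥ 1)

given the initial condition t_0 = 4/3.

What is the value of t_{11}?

t_1 = 2/3·4/3 = 8/9
t_2 = 2/3·8/9 = 16/27
t_3 = 2/3·16/27 = 32/81
t_4 = 2/3·32/81 = 64/243
t_5 = 2/3·64/243 = 128/729
t_6 = 2/3·128/729 = 256/2187
t_7 = 2/3·256/2187 = 512/6561
t_8 = 2/3·512/6561 = 1024/19683
t_9 = 2/3·1024/19683 = 2048/59049
t_10 = 2/3·2048/59049 = 4096/177147
t_11 = 2/3·4096/177147 = 8192/531441

8192/531441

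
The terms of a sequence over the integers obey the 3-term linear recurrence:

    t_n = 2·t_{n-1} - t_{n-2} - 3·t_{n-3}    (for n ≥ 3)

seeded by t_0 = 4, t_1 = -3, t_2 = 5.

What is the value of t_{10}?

t_3 = 2·5 + -1·-3 + -3·4 = 1
t_4 = 2·1 + -1·5 + -3·-3 = 6
t_5 = 2·6 + -1·1 + -3·5 = -4
t_6 = 2·-4 + -1·6 + -3·1 = -17
t_7 = 2·-17 + -1·-4 + -3·6 = -48
t_8 = 2·-48 + -1·-17 + -3·-4 = -67
t_9 = 2·-67 + -1·-48 + -3·-17 = -35
t_10 = 2·-35 + -1·-67 + -3·-48 = 141

141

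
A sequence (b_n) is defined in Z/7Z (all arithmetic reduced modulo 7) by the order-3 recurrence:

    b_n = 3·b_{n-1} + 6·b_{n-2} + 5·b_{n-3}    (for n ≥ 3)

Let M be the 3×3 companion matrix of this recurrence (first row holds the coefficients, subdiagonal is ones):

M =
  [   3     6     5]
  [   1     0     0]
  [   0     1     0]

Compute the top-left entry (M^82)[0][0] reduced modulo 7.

0

(M^82)[0][0] is the top entry after applying M 82 times to the unit state (1, 0, 0). Equivalently it is h_{84} for the auxiliary sequence (h_n) obeying the same recurrence with h_2 = 1 and h_i = 0 for 0 ≤ i < 2:
h_3 = 3·1 + 6·0 + 5·0 = 3
h_4 = 3·3 + 6·1 + 5·0 = 1
h_5 = 3·1 + 6·3 + 5·1 = 5
h_6 = 3·5 + 6·1 + 5·3 = 1
h_7 = 3·1 + 6·5 + 5·1 = 3
h_8 = 3·3 + 6·1 + 5·5 = 5
h_9 = 3·5 + 6·3 + 5·1 = 3
h_10 = 3·3 + 6·5 + 5·3 = 5
h_11 = 3·5 + 6·3 + 5·5 = 2
h_12 = 3·2 + 6·5 + 5·3 = 2
h_13 = 3·2 + 6·2 + 5·5 = 1
h_14 = 3·1 + 6·2 + 5·2 = 4
h_15 = 3·4 + 6·1 + 5·2 = 0
h_16 = 3·0 + 6·4 + 5·1 = 1
h_17 = 3·1 + 6·0 + 5·4 = 2
h_18 = 3·2 + 6·1 + 5·0 = 5
h_19 = 3·5 + 6·2 + 5·1 = 4
h_20 = 3·4 + 6·5 + 5·2 = 3
h_21 = 3·3 + 6·4 + 5·5 = 2
h_22 = 3·2 + 6·3 + 5·4 = 2
h_23 = 3·2 + 6·2 + 5·3 = 5
h_24 = 3·5 + 6·2 + 5·2 = 2
h_25 = 3·2 + 6·5 + 5·2 = 4
h_26 = 3·4 + 6·2 + 5·5 = 0
h_27 = 3·0 + 6·4 + 5·2 = 6
h_28 = 3·6 + 6·0 + 5·4 = 3
h_29 = 3·3 + 6·6 + 5·0 = 3
h_30 = 3·3 + 6·3 + 5·6 = 1
h_31 = 3·1 + 6·3 + 5·3 = 1
h_32 = 3·1 + 6·1 + 5·3 = 3
h_33 = 3·3 + 6·1 + 5·1 = 6
h_34 = 3·6 + 6·3 + 5·1 = 6
h_35 = 3·6 + 6·6 + 5·3 = 6
h_36 = 3·6 + 6·6 + 5·6 = 0
h_37 = 3·0 + 6·6 + 5·6 = 3
h_38 = 3·3 + 6·0 + 5·6 = 4
h_39 = 3·4 + 6·3 + 5·0 = 2
h_40 = 3·2 + 6·4 + 5·3 = 3
h_41 = 3·3 + 6·2 + 5·4 = 6
h_42 = 3·6 + 6·3 + 5·2 = 4
h_43 = 3·4 + 6·6 + 5·3 = 0
h_44 = 3·0 + 6·4 + 5·6 = 5
h_45 = 3·5 + 6·0 + 5·4 = 0
h_46 = 3·0 + 6·5 + 5·0 = 2
h_47 = 3·2 + 6·0 + 5·5 = 3
h_48 = 3·3 + 6·2 + 5·0 = 0
h_49 = 3·0 + 6·3 + 5·2 = 0
h_50 = 3·0 + 6·0 + 5·3 = 1
h_51 = 3·1 + 6·0 + 5·0 = 3
h_52 = 3·3 + 6·1 + 5·0 = 1
h_53 = 3·1 + 6·3 + 5·1 = 5
h_54 = 3·5 + 6·1 + 5·3 = 1
h_55 = 3·1 + 6·5 + 5·1 = 3
h_56 = 3·3 + 6·1 + 5·5 = 5
h_57 = 3·5 + 6·3 + 5·1 = 3
h_58 = 3·3 + 6·5 + 5·3 = 5
h_59 = 3·5 + 6·3 + 5·5 = 2
h_60 = 3·2 + 6·5 + 5·3 = 2
h_61 = 3·2 + 6·2 + 5·5 = 1
h_62 = 3·1 + 6·2 + 5·2 = 4
h_63 = 3·4 + 6·1 + 5·2 = 0
h_64 = 3·0 + 6·4 + 5·1 = 1
h_65 = 3·1 + 6·0 + 5·4 = 2
h_66 = 3·2 + 6·1 + 5·0 = 5
h_67 = 3·5 + 6·2 + 5·1 = 4
h_68 = 3·4 + 6·5 + 5·2 = 3
h_69 = 3·3 + 6·4 + 5·5 = 2
h_70 = 3·2 + 6·3 + 5·4 = 2
h_71 = 3·2 + 6·2 + 5·3 = 5
h_72 = 3·5 + 6·2 + 5·2 = 2
h_73 = 3·2 + 6·5 + 5·2 = 4
h_74 = 3·4 + 6·2 + 5·5 = 0
h_75 = 3·0 + 6·4 + 5·2 = 6
h_76 = 3·6 + 6·0 + 5·4 = 3
h_77 = 3·3 + 6·6 + 5·0 = 3
h_78 = 3·3 + 6·3 + 5·6 = 1
h_79 = 3·1 + 6·3 + 5·3 = 1
h_80 = 3·1 + 6·1 + 5·3 = 3
h_81 = 3·3 + 6·1 + 5·1 = 6
h_82 = 3·6 + 6·3 + 5·1 = 6
h_83 = 3·6 + 6·6 + 5·3 = 6
h_84 = 3·6 + 6·6 + 5·6 = 0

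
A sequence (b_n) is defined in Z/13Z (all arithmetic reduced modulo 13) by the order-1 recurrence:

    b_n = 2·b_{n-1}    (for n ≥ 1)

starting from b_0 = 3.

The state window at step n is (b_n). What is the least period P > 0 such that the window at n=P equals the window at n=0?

12

n=0: window = (3)
n=1: window = (6)
n=2: window = (12)
n=3: window = (11)
n=4: window = (9)
n=5: window = (5)
n=6: window = (10)
n=7: window = (7)
n=8: window = (1)
n=9: window = (2)
n=10: window = (4)
n=11: window = (8)
n=12: window = (3)
window at n=12 equals window at n=0 → period = 12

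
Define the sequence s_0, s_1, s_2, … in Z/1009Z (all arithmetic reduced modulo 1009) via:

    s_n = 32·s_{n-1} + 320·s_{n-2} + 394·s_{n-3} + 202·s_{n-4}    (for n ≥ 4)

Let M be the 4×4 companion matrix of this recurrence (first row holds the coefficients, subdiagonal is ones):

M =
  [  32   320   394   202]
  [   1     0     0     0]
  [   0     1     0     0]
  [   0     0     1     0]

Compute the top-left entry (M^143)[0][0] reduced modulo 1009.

(M^143)[0][0] is the top entry after applying M 143 times to the unit state (1, 0, 0, 0). Equivalently it is h_{146} for the auxiliary sequence (h_n) obeying the same recurrence with h_3 = 1 and h_i = 0 for 0 ≤ i < 3:
h_4 = 32·1 + 320·0 + 394·0 + 202·0 = 32
h_5 = 32·32 + 320·1 + 394·0 + 202·0 = 335
h_6 = 32·335 + 320·32 + 394·1 + 202·0 = 165
h_7 = 32·165 + 320·335 + 394·32 + 202·1 = 174
h_8 = 32·174 + 320·165 + 394·335 + 202·32 = 67
h_9 = 32·67 + 320·174 + 394·165 + 202·335 = 812
Continuing the recurrence:
  h_10 = 987;  h_11 = 829;  h_12 = 809;  h_13 = 546;  h_14 = 197;  h_15 = 279
  h_16 = 496;  h_17 = 452;  h_18 = 24;  h_19 = 653;  h_20 = 120;  h_21 = 770
  h_22 = 272;  h_23 = 420;  h_24 = 284;  h_25 = 578;  h_26 = 866;  h_27 = 763
  h_28 = 407;  h_29 = 772;  h_30 = 882;  h_31 = 492;  h_32 = 264;  h_33 = 373
  h_34 = 252;  h_35 = 881;  h_36 = 368;  h_37 = 154;  h_38 = 62;  h_39 = 888
  h_40 = 639;  h_41 = 940;  h_42 = 637;  h_43 = 621;  h_44 = 706;  h_45 = 266
  h_46 = 362;  h_47 = 855;  h_48 = 133;  h_49 = 995;  h_50 = 74;  h_51 = 11
  h_52 = 986;  h_53 = 860;  h_54 = 91;  h_55 = 860;  h_56 = 351;  h_57 = 587
  h_58 = 979;  h_59 = 448;  h_60 = 180;  h_61 = 597;  h_62 = 960;  h_63 = 765
  h_64 = 885;  h_65 = 69;  h_66 = 781;  h_67 = 387;  h_68 = 84;  h_69 = 184
  h_70 = 957;  h_71 = 992;  h_72 = 641;  h_73 = 473;  h_74 = 245;  h_75 = 684
  h_76 = 424;  h_77 = 744;  h_78 = 208;  h_79 = 55;  h_80 = 117;  h_81 = 325
  h_82 = 536;  h_83 = 776;  h_84 = 940;  h_85 = 284;  h_86 = 451;  h_87 = 790
  h_88 = 173;  h_89 = 1006;  h_90 = 549;  h_91 = 172;  h_92 = 31;  h_93 = 311
  h_94 = 774;  h_95 = 725;  h_96 = 112;  h_97 = 989;  h_98 = 950;  h_99 = 670
  h_100 = 151;  h_101 = 236;  h_102 = 189;  h_103 = 945;  h_104 = 298;  h_105 = 204
  h_106 = 833;  h_107 = 674;  h_108 = 884;  h_109 = 915;  h_110 = 331;  h_111 = 816
  h_112 = 125;  h_113 = 189;  h_114 = 544;  h_115 = 369;  h_116 = 57;  h_117 = 97
  h_118 = 152;  h_119 = 721;  h_120 = 364;  h_121 = 988;  h_122 = 752;  h_123 = 675
  h_124 = 578;  h_125 = 853;  h_126 = 494;  h_127 = 27;  h_128 = 328;  h_129 = 640
  h_130 = 769;  h_131 = 854;  h_132 = 550;  h_133 = 702;  h_134 = 122;  h_135 = 244
  h_136 = 666;  h_137 = 690;  h_138 = 812;  h_139 = 499;  h_140 = 116;  h_141 = 147
  h_142 = 872;  h_143 = 475;  h_144 = 242
h_145 = 32·242 + 320·475 + 394·872 + 202·147 = 254
h_146 = 32·254 + 320·242 + 394·475 + 202·872 = 866

866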